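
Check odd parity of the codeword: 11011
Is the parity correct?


Number of 1s: 4

No, parity error (4 ones)


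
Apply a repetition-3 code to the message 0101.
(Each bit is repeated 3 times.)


Each bit -> 3 copies

000111000111


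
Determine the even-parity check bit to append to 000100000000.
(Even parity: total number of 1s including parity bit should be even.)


Number of 1s in data: 1
Parity bit: 1

1


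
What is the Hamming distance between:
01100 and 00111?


XOR: 01011
Count of 1s: 3

3


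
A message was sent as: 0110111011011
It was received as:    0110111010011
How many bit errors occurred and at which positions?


XOR: 0000000001000

1 error(s) at position(s): 9


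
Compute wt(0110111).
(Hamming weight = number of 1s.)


Counting 1s in 0110111

5


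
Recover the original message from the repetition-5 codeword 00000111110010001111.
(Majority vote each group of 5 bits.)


Groups: 00000, 11111, 00100, 01111
Majority votes: 0101

0101


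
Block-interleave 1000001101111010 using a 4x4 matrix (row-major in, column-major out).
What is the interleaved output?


Matrix:
  1000
  0011
  0111
  1010
Read columns: 1001001001110110

1001001001110110


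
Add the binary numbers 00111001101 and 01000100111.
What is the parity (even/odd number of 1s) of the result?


00111001101 = 461
01000100111 = 551
Sum = 1012 = 1111110100
1s count = 7

odd parity (7 ones in 1111110100)


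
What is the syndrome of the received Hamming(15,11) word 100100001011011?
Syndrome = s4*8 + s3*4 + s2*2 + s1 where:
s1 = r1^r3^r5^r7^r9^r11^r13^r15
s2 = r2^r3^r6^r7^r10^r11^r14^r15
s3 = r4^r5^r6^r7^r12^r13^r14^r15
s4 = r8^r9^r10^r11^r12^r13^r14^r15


s1=0, s2=1, s3=0, s4=1

Syndrome = 10 (error at position 10)


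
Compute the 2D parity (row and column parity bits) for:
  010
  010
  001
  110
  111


Row parities: 11101
Column parities: 000

Row P: 11101, Col P: 000, Corner: 0


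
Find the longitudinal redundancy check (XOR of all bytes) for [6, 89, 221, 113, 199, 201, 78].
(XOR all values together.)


XOR chain: 6 ^ 89 ^ 221 ^ 113 ^ 199 ^ 201 ^ 78 = 179

179


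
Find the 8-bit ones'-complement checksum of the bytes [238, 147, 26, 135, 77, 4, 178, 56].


Sum = 861 mod 256 = 93
Complement = 162

162


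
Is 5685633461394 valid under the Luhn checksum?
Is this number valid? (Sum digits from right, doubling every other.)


Luhn sum = 64
64 mod 10 = 4

Invalid (Luhn sum mod 10 = 4)


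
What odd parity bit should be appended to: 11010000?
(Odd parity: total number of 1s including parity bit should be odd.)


Number of 1s in data: 3
Parity bit: 0

0


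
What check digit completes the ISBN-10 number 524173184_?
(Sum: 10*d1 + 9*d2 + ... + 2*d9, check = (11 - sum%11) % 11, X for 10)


Weighted sum: 200
200 mod 11 = 2

Check digit: 9


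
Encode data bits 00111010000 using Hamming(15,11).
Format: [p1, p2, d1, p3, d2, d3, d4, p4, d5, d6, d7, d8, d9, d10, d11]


Parity bits: p1=1, p2=1, p3=0, p4=0

110001101010000


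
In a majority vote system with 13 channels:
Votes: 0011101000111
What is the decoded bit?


Ones: 7 out of 13
Threshold: 7

1 (7/13 voted 1)


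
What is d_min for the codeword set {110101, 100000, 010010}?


Comparing all pairs, minimum distance: 3
Can detect 2 errors, correct 1 errors

3


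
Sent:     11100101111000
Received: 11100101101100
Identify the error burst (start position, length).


XOR: 00000000010100

Burst at position 9, length 3


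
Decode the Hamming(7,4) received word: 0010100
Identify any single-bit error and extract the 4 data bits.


Syndrome = 6: error at position 6

Data: 1110 (corrected bit 6)


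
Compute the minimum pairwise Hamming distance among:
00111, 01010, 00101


Comparing all pairs, minimum distance: 1
Can detect 0 errors, correct 0 errors

1


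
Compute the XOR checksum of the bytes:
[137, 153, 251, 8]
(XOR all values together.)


XOR chain: 137 ^ 153 ^ 251 ^ 8 = 227

227


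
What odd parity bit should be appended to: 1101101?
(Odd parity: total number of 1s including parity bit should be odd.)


Number of 1s in data: 5
Parity bit: 0

0


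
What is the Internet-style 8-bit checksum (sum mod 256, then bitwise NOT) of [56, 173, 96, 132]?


Sum = 457 mod 256 = 201
Complement = 54

54


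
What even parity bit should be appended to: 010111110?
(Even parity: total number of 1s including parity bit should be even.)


Number of 1s in data: 6
Parity bit: 0

0


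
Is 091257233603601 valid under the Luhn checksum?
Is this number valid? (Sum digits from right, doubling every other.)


Luhn sum = 51
51 mod 10 = 1

Invalid (Luhn sum mod 10 = 1)


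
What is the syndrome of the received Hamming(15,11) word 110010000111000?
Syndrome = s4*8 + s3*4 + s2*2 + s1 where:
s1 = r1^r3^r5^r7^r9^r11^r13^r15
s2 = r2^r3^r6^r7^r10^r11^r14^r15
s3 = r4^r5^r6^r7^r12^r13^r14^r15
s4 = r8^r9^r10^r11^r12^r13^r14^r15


s1=1, s2=1, s3=0, s4=1

Syndrome = 11 (error at position 11)


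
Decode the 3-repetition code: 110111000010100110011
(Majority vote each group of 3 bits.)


Groups: 110, 111, 000, 010, 100, 110, 011
Majority votes: 1100011

1100011


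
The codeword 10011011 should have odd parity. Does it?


Number of 1s: 5

Yes, parity is correct (5 ones)


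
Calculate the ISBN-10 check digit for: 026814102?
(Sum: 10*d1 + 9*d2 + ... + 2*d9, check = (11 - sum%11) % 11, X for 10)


Weighted sum: 156
156 mod 11 = 2

Check digit: 9


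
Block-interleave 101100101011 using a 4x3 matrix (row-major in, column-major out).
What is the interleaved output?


Matrix:
  101
  100
  101
  011
Read columns: 111000011011

111000011011


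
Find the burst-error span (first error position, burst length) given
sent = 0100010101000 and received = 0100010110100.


XOR: 0000000011100

Burst at position 8, length 3


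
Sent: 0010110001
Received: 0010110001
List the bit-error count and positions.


XOR: 0000000000

0 errors (received matches sent)


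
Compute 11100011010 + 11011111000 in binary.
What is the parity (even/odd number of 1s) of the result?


11100011010 = 1818
11011111000 = 1784
Sum = 3602 = 111000010010
1s count = 5

odd parity (5 ones in 111000010010)


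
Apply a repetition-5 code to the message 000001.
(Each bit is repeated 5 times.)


Each bit -> 5 copies

000000000000000000000000011111


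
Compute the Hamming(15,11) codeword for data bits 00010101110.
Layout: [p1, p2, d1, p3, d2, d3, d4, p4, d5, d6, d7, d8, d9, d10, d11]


Parity bits: p1=0, p2=1, p3=0, p4=0

010000100101110


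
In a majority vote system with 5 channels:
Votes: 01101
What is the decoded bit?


Ones: 3 out of 5
Threshold: 3

1 (3/5 voted 1)


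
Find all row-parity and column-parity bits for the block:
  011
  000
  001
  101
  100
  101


Row parities: 001010
Column parities: 110

Row P: 001010, Col P: 110, Corner: 0


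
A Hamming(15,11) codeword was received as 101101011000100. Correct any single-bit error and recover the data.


Syndrome = 12: error at position 12

Data: 10101001100 (corrected bit 12)


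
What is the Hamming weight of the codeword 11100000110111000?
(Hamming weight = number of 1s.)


Counting 1s in 11100000110111000

8


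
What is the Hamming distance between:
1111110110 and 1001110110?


XOR: 0110000000
Count of 1s: 2

2


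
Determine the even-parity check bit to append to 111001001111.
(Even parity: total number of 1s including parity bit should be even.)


Number of 1s in data: 8
Parity bit: 0

0


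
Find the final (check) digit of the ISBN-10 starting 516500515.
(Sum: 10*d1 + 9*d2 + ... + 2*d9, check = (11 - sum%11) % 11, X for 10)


Weighted sum: 175
175 mod 11 = 10

Check digit: 1


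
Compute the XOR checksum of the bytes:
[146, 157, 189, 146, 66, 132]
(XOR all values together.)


XOR chain: 146 ^ 157 ^ 189 ^ 146 ^ 66 ^ 132 = 230

230


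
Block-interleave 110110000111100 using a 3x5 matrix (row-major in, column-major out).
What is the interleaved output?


Matrix:
  11011
  00001
  11100
Read columns: 101101001100110

101101001100110


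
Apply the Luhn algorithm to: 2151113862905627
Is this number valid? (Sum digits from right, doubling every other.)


Luhn sum = 56
56 mod 10 = 6

Invalid (Luhn sum mod 10 = 6)


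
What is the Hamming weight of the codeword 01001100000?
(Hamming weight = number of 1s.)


Counting 1s in 01001100000

3


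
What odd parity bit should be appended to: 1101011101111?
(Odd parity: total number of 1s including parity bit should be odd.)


Number of 1s in data: 10
Parity bit: 1

1


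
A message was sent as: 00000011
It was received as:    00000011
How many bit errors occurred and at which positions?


XOR: 00000000

0 errors (received matches sent)


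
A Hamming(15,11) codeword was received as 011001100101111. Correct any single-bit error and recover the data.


Syndrome = 10: error at position 10

Data: 10110001111 (corrected bit 10)


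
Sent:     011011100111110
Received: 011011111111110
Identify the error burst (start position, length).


XOR: 000000011000000

Burst at position 7, length 2


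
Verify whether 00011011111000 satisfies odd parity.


Number of 1s: 7

Yes, parity is correct (7 ones)


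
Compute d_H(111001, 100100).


XOR: 011101
Count of 1s: 4

4


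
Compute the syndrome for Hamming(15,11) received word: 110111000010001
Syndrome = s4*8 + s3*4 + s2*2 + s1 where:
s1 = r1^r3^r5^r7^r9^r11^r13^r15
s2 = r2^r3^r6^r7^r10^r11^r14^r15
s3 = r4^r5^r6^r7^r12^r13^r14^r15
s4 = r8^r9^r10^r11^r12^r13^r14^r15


s1=0, s2=0, s3=0, s4=0

Syndrome = 0 (no error)


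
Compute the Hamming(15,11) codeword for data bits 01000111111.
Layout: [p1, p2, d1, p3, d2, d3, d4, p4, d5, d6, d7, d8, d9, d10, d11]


Parity bits: p1=0, p2=0, p3=1, p4=0

000110000111111


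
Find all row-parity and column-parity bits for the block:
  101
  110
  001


Row parities: 001
Column parities: 010

Row P: 001, Col P: 010, Corner: 1


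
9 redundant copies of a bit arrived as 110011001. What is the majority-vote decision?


Ones: 5 out of 9
Threshold: 5

1 (5/9 voted 1)


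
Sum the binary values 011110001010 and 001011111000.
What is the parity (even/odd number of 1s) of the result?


011110001010 = 1930
001011111000 = 760
Sum = 2690 = 101010000010
1s count = 4

even parity (4 ones in 101010000010)


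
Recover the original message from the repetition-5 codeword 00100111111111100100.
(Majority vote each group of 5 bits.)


Groups: 00100, 11111, 11111, 00100
Majority votes: 0110

0110


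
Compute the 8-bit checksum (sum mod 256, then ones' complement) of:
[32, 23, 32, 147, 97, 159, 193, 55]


Sum = 738 mod 256 = 226
Complement = 29

29


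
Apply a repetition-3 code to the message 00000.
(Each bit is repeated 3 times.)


Each bit -> 3 copies

000000000000000


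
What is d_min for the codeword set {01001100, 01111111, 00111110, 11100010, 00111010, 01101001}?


Comparing all pairs, minimum distance: 1
Can detect 0 errors, correct 0 errors

1


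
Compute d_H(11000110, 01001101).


XOR: 10001011
Count of 1s: 4

4


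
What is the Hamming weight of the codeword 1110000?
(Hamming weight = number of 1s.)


Counting 1s in 1110000

3


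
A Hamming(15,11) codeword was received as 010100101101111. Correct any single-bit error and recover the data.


Syndrome = 2: error at position 2

Data: 00011101111 (corrected bit 2)


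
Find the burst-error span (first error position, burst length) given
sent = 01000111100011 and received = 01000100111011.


XOR: 00000011011000

Burst at position 6, length 5


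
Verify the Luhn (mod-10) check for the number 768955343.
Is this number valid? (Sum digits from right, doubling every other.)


Luhn sum = 47
47 mod 10 = 7

Invalid (Luhn sum mod 10 = 7)


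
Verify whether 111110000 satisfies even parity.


Number of 1s: 5

No, parity error (5 ones)


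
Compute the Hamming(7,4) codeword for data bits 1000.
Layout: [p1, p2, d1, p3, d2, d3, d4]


Parity bits: p1=1, p2=1, p3=0

1110000


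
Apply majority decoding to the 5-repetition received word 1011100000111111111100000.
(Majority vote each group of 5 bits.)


Groups: 10111, 00000, 11111, 11111, 00000
Majority votes: 10110

10110


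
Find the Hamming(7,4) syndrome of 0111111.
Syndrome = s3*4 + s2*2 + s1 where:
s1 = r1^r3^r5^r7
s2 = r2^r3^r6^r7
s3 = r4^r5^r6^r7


s1=1, s2=0, s3=0

Syndrome = 1 (error at position 1)


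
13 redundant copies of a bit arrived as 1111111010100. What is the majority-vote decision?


Ones: 9 out of 13
Threshold: 7

1 (9/13 voted 1)


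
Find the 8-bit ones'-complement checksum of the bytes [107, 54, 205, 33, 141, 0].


Sum = 540 mod 256 = 28
Complement = 227

227


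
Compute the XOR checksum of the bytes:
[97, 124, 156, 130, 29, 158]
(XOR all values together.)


XOR chain: 97 ^ 124 ^ 156 ^ 130 ^ 29 ^ 158 = 128

128


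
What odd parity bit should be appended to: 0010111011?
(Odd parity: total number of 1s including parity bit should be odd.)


Number of 1s in data: 6
Parity bit: 1

1


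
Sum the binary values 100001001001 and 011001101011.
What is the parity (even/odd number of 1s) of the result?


100001001001 = 2121
011001101011 = 1643
Sum = 3764 = 111010110100
1s count = 7

odd parity (7 ones in 111010110100)


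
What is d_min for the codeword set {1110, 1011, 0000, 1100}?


Comparing all pairs, minimum distance: 1
Can detect 0 errors, correct 0 errors

1


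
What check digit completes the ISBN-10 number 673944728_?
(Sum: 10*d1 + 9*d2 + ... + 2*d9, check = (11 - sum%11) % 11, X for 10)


Weighted sum: 304
304 mod 11 = 7

Check digit: 4


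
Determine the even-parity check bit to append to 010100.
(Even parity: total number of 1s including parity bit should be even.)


Number of 1s in data: 2
Parity bit: 0

0


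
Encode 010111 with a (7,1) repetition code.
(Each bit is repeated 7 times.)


Each bit -> 7 copies

000000011111110000000111111111111111111111


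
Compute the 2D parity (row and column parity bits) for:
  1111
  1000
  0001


Row parities: 011
Column parities: 0110

Row P: 011, Col P: 0110, Corner: 0


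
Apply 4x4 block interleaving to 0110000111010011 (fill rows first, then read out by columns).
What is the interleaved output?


Matrix:
  0110
  0001
  1101
  0011
Read columns: 0010101010010111

0010101010010111


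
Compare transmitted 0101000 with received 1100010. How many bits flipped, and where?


XOR: 1001010

3 error(s) at position(s): 0, 3, 5


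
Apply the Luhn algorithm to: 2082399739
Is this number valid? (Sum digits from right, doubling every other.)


Luhn sum = 59
59 mod 10 = 9

Invalid (Luhn sum mod 10 = 9)


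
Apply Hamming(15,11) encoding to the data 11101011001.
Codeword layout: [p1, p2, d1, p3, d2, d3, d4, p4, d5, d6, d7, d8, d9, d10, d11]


Parity bits: p1=1, p2=0, p3=0, p4=0

101011001011001


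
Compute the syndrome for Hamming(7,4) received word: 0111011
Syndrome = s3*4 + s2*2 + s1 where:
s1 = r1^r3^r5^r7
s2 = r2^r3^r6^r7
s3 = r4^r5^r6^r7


s1=0, s2=0, s3=1

Syndrome = 4 (error at position 4)


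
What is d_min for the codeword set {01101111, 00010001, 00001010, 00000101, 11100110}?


Comparing all pairs, minimum distance: 2
Can detect 1 errors, correct 0 errors

2


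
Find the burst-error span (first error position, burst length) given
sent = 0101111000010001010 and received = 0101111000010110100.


XOR: 0000000000000111110

Burst at position 13, length 5


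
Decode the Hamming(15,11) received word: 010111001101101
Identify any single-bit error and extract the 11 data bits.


Syndrome = 8: error at position 8

Data: 01101101101 (corrected bit 8)


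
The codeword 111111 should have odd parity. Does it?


Number of 1s: 6

No, parity error (6 ones)


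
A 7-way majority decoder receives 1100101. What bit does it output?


Ones: 4 out of 7
Threshold: 4

1 (4/7 voted 1)


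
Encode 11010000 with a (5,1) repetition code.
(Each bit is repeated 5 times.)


Each bit -> 5 copies

1111111111000001111100000000000000000000


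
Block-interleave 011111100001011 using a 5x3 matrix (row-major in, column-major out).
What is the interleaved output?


Matrix:
  011
  111
  100
  001
  011
Read columns: 011001100111011

011001100111011


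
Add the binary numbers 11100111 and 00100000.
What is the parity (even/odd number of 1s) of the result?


11100111 = 231
00100000 = 32
Sum = 263 = 100000111
1s count = 4

even parity (4 ones in 100000111)


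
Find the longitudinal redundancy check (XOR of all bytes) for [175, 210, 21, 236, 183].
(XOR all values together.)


XOR chain: 175 ^ 210 ^ 21 ^ 236 ^ 183 = 51

51


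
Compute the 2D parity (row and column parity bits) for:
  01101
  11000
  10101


Row parities: 101
Column parities: 00000

Row P: 101, Col P: 00000, Corner: 0


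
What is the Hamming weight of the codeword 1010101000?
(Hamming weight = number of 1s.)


Counting 1s in 1010101000

4


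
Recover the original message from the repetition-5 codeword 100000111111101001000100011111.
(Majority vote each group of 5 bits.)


Groups: 10000, 01111, 11101, 00100, 01000, 11111
Majority votes: 011001

011001


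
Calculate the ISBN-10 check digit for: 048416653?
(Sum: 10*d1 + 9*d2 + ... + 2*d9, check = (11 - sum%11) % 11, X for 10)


Weighted sum: 209
209 mod 11 = 0

Check digit: 0


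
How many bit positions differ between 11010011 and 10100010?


XOR: 01110001
Count of 1s: 4

4


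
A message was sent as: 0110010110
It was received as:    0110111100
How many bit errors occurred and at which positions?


XOR: 0000101010

3 error(s) at position(s): 4, 6, 8


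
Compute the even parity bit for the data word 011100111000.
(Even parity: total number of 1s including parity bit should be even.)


Number of 1s in data: 6
Parity bit: 0

0


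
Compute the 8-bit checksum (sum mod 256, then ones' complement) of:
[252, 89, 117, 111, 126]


Sum = 695 mod 256 = 183
Complement = 72

72


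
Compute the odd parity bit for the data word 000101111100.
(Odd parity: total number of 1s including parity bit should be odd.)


Number of 1s in data: 6
Parity bit: 1

1


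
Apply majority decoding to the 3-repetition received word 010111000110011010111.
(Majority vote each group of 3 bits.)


Groups: 010, 111, 000, 110, 011, 010, 111
Majority votes: 0101101

0101101


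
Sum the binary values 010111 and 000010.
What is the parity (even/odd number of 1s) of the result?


010111 = 23
000010 = 2
Sum = 25 = 11001
1s count = 3

odd parity (3 ones in 11001)


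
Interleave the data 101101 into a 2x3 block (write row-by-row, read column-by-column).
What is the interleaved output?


Matrix:
  101
  101
Read columns: 110011

110011


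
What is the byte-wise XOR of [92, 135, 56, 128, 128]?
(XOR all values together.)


XOR chain: 92 ^ 135 ^ 56 ^ 128 ^ 128 = 227

227


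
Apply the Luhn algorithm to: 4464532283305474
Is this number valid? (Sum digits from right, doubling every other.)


Luhn sum = 59
59 mod 10 = 9

Invalid (Luhn sum mod 10 = 9)


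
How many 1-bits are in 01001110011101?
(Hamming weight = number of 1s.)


Counting 1s in 01001110011101

8


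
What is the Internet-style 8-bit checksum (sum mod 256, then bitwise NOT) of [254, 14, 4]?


Sum = 272 mod 256 = 16
Complement = 239

239


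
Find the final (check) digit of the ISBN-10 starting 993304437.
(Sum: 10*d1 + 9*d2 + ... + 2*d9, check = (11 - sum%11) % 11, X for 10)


Weighted sum: 275
275 mod 11 = 0

Check digit: 0


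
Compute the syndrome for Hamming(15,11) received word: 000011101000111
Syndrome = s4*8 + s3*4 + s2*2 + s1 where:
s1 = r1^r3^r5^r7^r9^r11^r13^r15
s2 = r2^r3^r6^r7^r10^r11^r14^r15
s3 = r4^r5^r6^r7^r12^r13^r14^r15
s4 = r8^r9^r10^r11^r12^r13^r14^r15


s1=1, s2=0, s3=0, s4=0

Syndrome = 1 (error at position 1)


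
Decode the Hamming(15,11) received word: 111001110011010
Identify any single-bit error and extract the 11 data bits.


Syndrome = 0: no error detected

Data: 10110011010 (no errors)


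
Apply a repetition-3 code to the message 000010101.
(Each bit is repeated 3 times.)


Each bit -> 3 copies

000000000000111000111000111


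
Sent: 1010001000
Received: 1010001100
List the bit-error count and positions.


XOR: 0000000100

1 error(s) at position(s): 7


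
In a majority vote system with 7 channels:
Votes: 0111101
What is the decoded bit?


Ones: 5 out of 7
Threshold: 4

1 (5/7 voted 1)


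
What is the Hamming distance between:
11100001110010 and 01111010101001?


XOR: 10011011011011
Count of 1s: 9

9


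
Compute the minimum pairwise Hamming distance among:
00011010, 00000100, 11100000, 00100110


Comparing all pairs, minimum distance: 2
Can detect 1 errors, correct 0 errors

2


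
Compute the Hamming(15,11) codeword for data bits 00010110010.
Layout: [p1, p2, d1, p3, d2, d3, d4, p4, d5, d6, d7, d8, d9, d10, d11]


Parity bits: p1=0, p2=0, p3=0, p4=1

000000110110010


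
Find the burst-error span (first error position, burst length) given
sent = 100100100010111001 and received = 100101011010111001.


XOR: 000001111000000000

Burst at position 5, length 4


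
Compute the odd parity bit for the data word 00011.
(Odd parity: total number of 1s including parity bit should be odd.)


Number of 1s in data: 2
Parity bit: 1

1


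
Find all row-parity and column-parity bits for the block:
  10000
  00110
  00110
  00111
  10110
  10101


Row parities: 100111
Column parities: 10100

Row P: 100111, Col P: 10100, Corner: 0


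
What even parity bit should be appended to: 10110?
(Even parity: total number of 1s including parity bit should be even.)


Number of 1s in data: 3
Parity bit: 1

1


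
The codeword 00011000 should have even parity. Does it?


Number of 1s: 2

Yes, parity is correct (2 ones)


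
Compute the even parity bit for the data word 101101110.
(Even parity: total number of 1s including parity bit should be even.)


Number of 1s in data: 6
Parity bit: 0

0


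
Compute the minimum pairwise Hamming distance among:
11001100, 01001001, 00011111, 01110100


Comparing all pairs, minimum distance: 3
Can detect 2 errors, correct 1 errors

3


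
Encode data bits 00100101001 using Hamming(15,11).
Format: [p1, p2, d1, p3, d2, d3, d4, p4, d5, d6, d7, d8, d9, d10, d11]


Parity bits: p1=1, p2=1, p3=1, p4=1

110101010101001


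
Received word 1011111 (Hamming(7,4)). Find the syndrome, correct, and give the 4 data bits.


Syndrome = 2: error at position 2

Data: 1111 (corrected bit 2)


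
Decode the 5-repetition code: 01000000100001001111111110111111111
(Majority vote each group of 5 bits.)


Groups: 01000, 00010, 00010, 01111, 11111, 01111, 11111
Majority votes: 0001111

0001111


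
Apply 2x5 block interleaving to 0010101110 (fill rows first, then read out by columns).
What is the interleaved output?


Matrix:
  00101
  01110
Read columns: 0001110110

0001110110


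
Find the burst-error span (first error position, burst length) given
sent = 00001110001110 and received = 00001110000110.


XOR: 00000000001000

Burst at position 10, length 1


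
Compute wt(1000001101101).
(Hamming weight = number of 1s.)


Counting 1s in 1000001101101

6


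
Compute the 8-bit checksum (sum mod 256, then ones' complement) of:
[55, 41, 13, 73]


Sum = 182 mod 256 = 182
Complement = 73

73


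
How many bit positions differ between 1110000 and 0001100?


XOR: 1111100
Count of 1s: 5

5


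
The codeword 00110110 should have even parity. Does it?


Number of 1s: 4

Yes, parity is correct (4 ones)


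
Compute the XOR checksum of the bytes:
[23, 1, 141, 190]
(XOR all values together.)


XOR chain: 23 ^ 1 ^ 141 ^ 190 = 37

37


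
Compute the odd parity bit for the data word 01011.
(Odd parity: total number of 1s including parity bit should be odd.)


Number of 1s in data: 3
Parity bit: 0

0


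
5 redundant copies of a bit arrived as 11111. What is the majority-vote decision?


Ones: 5 out of 5
Threshold: 3

1 (5/5 voted 1)


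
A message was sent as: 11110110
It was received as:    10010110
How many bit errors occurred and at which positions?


XOR: 01100000

2 error(s) at position(s): 1, 2


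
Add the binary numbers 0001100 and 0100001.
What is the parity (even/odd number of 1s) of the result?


0001100 = 12
0100001 = 33
Sum = 45 = 101101
1s count = 4

even parity (4 ones in 101101)


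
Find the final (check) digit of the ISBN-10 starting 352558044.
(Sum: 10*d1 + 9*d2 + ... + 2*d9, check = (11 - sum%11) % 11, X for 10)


Weighted sum: 216
216 mod 11 = 7

Check digit: 4


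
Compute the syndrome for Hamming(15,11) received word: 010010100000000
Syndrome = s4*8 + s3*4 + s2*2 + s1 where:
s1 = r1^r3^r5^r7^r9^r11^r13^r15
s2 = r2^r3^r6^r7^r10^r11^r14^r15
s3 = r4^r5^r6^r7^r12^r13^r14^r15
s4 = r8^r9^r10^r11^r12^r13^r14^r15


s1=0, s2=0, s3=0, s4=0

Syndrome = 0 (no error)


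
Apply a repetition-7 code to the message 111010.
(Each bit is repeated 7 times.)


Each bit -> 7 copies

111111111111111111111000000011111110000000


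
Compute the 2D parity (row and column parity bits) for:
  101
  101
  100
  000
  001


Row parities: 00101
Column parities: 101

Row P: 00101, Col P: 101, Corner: 0


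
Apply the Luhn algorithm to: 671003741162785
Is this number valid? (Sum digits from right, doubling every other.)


Luhn sum = 65
65 mod 10 = 5

Invalid (Luhn sum mod 10 = 5)


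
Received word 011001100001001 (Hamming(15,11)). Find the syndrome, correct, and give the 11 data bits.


Syndrome = 3: error at position 3

Data: 00110001001 (corrected bit 3)


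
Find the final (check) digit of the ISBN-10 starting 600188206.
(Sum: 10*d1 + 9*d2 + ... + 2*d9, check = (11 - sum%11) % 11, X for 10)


Weighted sum: 175
175 mod 11 = 10

Check digit: 1


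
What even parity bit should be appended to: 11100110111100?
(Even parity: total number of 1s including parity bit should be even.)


Number of 1s in data: 9
Parity bit: 1

1


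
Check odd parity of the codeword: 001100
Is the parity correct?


Number of 1s: 2

No, parity error (2 ones)


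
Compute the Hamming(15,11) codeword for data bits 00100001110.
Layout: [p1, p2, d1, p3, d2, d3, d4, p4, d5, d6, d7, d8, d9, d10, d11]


Parity bits: p1=1, p2=0, p3=0, p4=1

100001010001110


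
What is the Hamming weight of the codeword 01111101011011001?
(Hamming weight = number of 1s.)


Counting 1s in 01111101011011001

11


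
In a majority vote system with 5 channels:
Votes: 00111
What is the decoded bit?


Ones: 3 out of 5
Threshold: 3

1 (3/5 voted 1)


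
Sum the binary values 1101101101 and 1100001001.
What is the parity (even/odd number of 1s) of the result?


1101101101 = 877
1100001001 = 777
Sum = 1654 = 11001110110
1s count = 7

odd parity (7 ones in 11001110110)


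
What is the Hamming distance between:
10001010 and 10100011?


XOR: 00101001
Count of 1s: 3

3


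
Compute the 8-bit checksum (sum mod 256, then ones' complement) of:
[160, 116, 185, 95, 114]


Sum = 670 mod 256 = 158
Complement = 97

97


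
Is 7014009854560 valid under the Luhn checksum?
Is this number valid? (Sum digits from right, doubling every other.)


Luhn sum = 53
53 mod 10 = 3

Invalid (Luhn sum mod 10 = 3)


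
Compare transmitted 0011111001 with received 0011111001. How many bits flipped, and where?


XOR: 0000000000

0 errors (received matches sent)


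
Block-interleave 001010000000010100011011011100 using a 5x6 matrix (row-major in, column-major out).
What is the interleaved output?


Matrix:
  001010
  000000
  010100
  011011
  011100
Read columns: 000000011110011001011001000010

000000011110011001011001000010


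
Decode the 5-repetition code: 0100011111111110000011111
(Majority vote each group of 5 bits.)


Groups: 01000, 11111, 11111, 00000, 11111
Majority votes: 01101

01101


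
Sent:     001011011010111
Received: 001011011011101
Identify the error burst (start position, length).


XOR: 000000000001010

Burst at position 11, length 3


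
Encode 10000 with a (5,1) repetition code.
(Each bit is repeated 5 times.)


Each bit -> 5 copies

1111100000000000000000000


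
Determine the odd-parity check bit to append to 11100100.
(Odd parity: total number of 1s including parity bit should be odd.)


Number of 1s in data: 4
Parity bit: 1

1


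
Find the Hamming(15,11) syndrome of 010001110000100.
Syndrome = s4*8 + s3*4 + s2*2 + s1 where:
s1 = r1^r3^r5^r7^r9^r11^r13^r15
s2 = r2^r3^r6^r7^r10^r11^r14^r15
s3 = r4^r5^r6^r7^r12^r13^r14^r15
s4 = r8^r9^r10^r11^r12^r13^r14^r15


s1=0, s2=1, s3=1, s4=0

Syndrome = 6 (error at position 6)


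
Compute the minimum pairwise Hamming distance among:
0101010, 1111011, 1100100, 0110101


Comparing all pairs, minimum distance: 3
Can detect 2 errors, correct 1 errors

3


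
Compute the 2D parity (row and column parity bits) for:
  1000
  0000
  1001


Row parities: 100
Column parities: 0001

Row P: 100, Col P: 0001, Corner: 1


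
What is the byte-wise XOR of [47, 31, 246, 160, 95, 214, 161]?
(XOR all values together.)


XOR chain: 47 ^ 31 ^ 246 ^ 160 ^ 95 ^ 214 ^ 161 = 78

78


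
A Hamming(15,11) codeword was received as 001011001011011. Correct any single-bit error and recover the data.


Syndrome = 15: error at position 15

Data: 11101011010 (corrected bit 15)


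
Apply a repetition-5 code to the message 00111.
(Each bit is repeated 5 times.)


Each bit -> 5 copies

0000000000111111111111111


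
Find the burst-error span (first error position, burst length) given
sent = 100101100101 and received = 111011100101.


XOR: 011110000000

Burst at position 1, length 4


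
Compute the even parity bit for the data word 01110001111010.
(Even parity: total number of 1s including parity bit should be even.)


Number of 1s in data: 8
Parity bit: 0

0


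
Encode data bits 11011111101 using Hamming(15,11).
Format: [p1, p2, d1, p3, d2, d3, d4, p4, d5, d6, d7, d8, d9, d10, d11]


Parity bits: p1=1, p2=1, p3=1, p4=0

111110101111101


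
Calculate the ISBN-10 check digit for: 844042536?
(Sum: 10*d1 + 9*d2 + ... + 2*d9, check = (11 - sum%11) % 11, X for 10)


Weighted sum: 223
223 mod 11 = 3

Check digit: 8


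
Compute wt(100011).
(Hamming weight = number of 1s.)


Counting 1s in 100011

3


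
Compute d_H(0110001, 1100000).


XOR: 1010001
Count of 1s: 3

3


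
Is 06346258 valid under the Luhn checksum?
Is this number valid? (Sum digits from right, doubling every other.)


Luhn sum = 30
30 mod 10 = 0

Valid (Luhn sum mod 10 = 0)


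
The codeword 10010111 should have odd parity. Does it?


Number of 1s: 5

Yes, parity is correct (5 ones)


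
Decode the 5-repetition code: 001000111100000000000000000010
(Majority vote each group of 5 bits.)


Groups: 00100, 01111, 00000, 00000, 00000, 00010
Majority votes: 010000

010000


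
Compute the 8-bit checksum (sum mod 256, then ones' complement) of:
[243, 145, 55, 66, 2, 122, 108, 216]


Sum = 957 mod 256 = 189
Complement = 66

66


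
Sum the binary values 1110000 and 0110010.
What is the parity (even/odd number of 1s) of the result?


1110000 = 112
0110010 = 50
Sum = 162 = 10100010
1s count = 3

odd parity (3 ones in 10100010)


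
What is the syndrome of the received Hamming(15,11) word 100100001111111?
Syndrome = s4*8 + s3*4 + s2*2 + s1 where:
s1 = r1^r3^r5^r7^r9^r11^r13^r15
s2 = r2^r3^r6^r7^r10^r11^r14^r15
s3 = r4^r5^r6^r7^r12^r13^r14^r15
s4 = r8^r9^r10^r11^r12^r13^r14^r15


s1=1, s2=0, s3=1, s4=1

Syndrome = 13 (error at position 13)


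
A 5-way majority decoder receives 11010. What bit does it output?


Ones: 3 out of 5
Threshold: 3

1 (3/5 voted 1)


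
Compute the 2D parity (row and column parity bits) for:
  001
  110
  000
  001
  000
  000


Row parities: 100100
Column parities: 110

Row P: 100100, Col P: 110, Corner: 0


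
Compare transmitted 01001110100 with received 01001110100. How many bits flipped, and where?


XOR: 00000000000

0 errors (received matches sent)


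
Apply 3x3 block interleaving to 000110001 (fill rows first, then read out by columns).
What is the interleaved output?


Matrix:
  000
  110
  001
Read columns: 010010001

010010001


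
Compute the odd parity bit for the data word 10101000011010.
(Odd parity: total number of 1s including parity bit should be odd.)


Number of 1s in data: 6
Parity bit: 1

1


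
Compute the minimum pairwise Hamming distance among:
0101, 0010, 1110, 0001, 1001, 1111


Comparing all pairs, minimum distance: 1
Can detect 0 errors, correct 0 errors

1


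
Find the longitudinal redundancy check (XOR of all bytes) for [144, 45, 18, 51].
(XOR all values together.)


XOR chain: 144 ^ 45 ^ 18 ^ 51 = 156

156


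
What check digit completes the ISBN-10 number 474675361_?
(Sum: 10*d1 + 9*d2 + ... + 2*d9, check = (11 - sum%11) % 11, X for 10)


Weighted sum: 276
276 mod 11 = 1

Check digit: X


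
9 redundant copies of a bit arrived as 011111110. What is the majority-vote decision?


Ones: 7 out of 9
Threshold: 5

1 (7/9 voted 1)


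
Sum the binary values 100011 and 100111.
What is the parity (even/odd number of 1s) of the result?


100011 = 35
100111 = 39
Sum = 74 = 1001010
1s count = 3

odd parity (3 ones in 1001010)


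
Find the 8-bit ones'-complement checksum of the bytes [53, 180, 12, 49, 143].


Sum = 437 mod 256 = 181
Complement = 74

74


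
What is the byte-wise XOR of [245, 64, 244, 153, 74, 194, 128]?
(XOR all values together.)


XOR chain: 245 ^ 64 ^ 244 ^ 153 ^ 74 ^ 194 ^ 128 = 208

208


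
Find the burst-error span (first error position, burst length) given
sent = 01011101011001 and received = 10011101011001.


XOR: 11000000000000

Burst at position 0, length 2


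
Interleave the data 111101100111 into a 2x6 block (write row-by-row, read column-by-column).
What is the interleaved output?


Matrix:
  111101
  100111
Read columns: 111010110111

111010110111


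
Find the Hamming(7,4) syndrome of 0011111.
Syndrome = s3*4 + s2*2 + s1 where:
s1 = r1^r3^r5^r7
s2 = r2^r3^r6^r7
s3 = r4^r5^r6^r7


s1=1, s2=1, s3=0

Syndrome = 3 (error at position 3)


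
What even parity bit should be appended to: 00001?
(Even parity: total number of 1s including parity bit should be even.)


Number of 1s in data: 1
Parity bit: 1

1


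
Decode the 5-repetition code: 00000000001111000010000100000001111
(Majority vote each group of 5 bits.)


Groups: 00000, 00000, 11110, 00010, 00010, 00000, 01111
Majority votes: 0010001

0010001


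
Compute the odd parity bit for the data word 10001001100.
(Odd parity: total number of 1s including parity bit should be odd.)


Number of 1s in data: 4
Parity bit: 1

1


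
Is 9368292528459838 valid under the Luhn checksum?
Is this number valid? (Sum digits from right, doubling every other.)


Luhn sum = 101
101 mod 10 = 1

Invalid (Luhn sum mod 10 = 1)


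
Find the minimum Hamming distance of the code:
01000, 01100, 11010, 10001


Comparing all pairs, minimum distance: 1
Can detect 0 errors, correct 0 errors

1


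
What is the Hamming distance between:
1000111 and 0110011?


XOR: 1110100
Count of 1s: 4

4


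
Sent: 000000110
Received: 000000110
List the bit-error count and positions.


XOR: 000000000

0 errors (received matches sent)


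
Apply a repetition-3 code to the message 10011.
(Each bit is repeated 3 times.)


Each bit -> 3 copies

111000000111111


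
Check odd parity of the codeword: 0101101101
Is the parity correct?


Number of 1s: 6

No, parity error (6 ones)


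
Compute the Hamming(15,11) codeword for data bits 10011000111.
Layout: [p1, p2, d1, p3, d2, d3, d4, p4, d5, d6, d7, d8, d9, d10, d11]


Parity bits: p1=1, p2=0, p3=0, p4=0

101000101000111


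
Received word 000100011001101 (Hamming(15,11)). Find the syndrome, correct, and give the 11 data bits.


Syndrome = 11: error at position 11

Data: 00001011101 (corrected bit 11)


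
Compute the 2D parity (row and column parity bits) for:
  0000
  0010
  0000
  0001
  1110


Row parities: 01011
Column parities: 1101

Row P: 01011, Col P: 1101, Corner: 1


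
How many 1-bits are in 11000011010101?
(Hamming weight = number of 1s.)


Counting 1s in 11000011010101

7


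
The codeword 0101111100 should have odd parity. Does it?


Number of 1s: 6

No, parity error (6 ones)


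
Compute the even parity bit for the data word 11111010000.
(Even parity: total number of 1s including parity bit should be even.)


Number of 1s in data: 6
Parity bit: 0

0


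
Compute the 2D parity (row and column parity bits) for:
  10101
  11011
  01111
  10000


Row parities: 1001
Column parities: 10001

Row P: 1001, Col P: 10001, Corner: 0


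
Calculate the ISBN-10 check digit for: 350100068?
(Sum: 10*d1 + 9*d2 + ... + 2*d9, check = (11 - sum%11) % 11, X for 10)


Weighted sum: 116
116 mod 11 = 6

Check digit: 5


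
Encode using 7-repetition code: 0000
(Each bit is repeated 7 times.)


Each bit -> 7 copies

0000000000000000000000000000


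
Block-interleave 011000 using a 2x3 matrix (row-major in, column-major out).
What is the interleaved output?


Matrix:
  011
  000
Read columns: 001010

001010


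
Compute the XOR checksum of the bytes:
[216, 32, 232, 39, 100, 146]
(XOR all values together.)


XOR chain: 216 ^ 32 ^ 232 ^ 39 ^ 100 ^ 146 = 193

193


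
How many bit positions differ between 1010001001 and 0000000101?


XOR: 1010001100
Count of 1s: 4

4


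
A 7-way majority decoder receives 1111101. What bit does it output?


Ones: 6 out of 7
Threshold: 4

1 (6/7 voted 1)


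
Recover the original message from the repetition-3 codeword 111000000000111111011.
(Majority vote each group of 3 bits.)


Groups: 111, 000, 000, 000, 111, 111, 011
Majority votes: 1000111

1000111


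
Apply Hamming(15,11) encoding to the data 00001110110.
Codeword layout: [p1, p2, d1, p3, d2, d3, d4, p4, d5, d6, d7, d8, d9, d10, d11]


Parity bits: p1=1, p2=1, p3=0, p4=1

110000011110110


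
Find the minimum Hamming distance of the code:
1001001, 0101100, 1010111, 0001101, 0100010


Comparing all pairs, minimum distance: 2
Can detect 1 errors, correct 0 errors

2


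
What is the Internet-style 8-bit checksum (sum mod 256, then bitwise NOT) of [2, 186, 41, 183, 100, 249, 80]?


Sum = 841 mod 256 = 73
Complement = 182

182


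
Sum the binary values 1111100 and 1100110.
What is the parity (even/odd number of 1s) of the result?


1111100 = 124
1100110 = 102
Sum = 226 = 11100010
1s count = 4

even parity (4 ones in 11100010)


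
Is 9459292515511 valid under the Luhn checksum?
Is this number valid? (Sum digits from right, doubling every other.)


Luhn sum = 55
55 mod 10 = 5

Invalid (Luhn sum mod 10 = 5)


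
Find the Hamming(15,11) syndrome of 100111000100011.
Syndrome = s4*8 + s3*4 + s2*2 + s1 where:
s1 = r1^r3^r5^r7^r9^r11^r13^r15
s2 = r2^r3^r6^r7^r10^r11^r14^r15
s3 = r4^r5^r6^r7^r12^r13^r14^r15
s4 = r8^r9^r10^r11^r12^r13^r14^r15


s1=1, s2=0, s3=1, s4=1

Syndrome = 13 (error at position 13)
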